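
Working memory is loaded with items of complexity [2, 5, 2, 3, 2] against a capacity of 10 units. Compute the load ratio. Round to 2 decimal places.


Total complexity = 2 + 5 + 2 + 3 + 2 = 14
Load = total / capacity = 14 / 10
= 1.40


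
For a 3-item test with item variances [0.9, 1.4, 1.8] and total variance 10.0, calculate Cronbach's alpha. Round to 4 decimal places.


alpha = (k/(k-1)) * (1 - sum(s_i^2)/s_total^2)
sum(item variances) = 4.1
k/(k-1) = 3/2 = 1.5
1 - 4.1/10.0 = 1 - 0.41 = 0.59
alpha = 1.5 * 0.59
= 0.8850


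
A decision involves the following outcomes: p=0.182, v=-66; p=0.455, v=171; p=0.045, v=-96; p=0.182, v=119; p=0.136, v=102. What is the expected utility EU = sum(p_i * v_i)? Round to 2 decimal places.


EU = sum(p_i * v_i)
0.182 * -66 = -12.012
0.455 * 171 = 77.805
0.045 * -96 = -4.32
0.182 * 119 = 21.658
0.136 * 102 = 13.872
EU = -12.012 + 77.805 + -4.32 + 21.658 + 13.872
= 97.00


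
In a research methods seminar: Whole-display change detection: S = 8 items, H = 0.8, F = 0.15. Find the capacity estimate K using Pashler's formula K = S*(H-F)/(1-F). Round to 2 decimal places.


K = S * (H - F) / (1 - F)
H - F = 0.65
1 - F = 0.85
K = 8 * 0.65 / 0.85
= 6.12


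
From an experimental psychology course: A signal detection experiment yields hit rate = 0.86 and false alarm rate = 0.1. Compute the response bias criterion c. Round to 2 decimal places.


c = -0.5 * (z(HR) + z(FAR))
z(0.86) = 1.0803
z(0.1) = -1.2816
c = -0.5 * (1.0803 + -1.2816)
= -0.5 * -0.2013
= 0.10


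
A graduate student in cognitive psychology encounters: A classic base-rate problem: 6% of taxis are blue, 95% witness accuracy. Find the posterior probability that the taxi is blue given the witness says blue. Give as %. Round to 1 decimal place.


P(blue | says blue) = P(says blue | blue)*P(blue) / [P(says blue | blue)*P(blue) + P(says blue | not blue)*P(not blue)]
Numerator = 0.95 * 0.06 = 0.057
False identification = 0.05 * 0.94 = 0.047
P = 0.057 / (0.057 + 0.047)
= 0.057 / 0.104
As percentage = 54.8


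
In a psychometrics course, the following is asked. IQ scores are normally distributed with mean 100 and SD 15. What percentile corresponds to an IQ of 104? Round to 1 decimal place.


z = (IQ - mean) / SD
z = (104 - 100) / 15 = 0.2667
Percentile = Phi(0.2667) * 100
Phi(0.2667) = 0.60515
= 60.5


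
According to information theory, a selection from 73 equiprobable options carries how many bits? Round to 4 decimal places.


H = log2(n)
H = log2(73)
= 6.1898


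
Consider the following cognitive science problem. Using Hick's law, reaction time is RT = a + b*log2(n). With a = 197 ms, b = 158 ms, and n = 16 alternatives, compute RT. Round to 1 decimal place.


RT = 197 + 158 * log2(16)
log2(16) = 4.0
RT = 197 + 158 * 4.0
= 197 + 632.0
= 829.0 ms


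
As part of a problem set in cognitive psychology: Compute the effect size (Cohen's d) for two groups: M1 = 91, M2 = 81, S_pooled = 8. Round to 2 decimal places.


Cohen's d = (M1 - M2) / S_pooled
= (91 - 81) / 8
= 10 / 8
= 1.25


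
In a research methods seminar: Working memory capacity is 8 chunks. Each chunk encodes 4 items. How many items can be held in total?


Total items = chunks * items_per_chunk
= 8 * 4
= 32


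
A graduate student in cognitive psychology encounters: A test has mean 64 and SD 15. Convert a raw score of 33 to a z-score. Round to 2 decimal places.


z = (X - mu) / sigma
= (33 - 64) / 15
= -31 / 15
= -2.07


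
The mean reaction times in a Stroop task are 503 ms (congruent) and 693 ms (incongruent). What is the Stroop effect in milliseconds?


Stroop effect = RT(incongruent) - RT(congruent)
= 693 - 503
= 190 ms


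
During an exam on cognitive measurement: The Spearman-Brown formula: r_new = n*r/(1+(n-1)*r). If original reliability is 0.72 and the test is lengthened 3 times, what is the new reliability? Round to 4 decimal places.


r_new = n*r / (1 + (n-1)*r)
Numerator = 3 * 0.72 = 2.16
Denominator = 1 + 2 * 0.72 = 2.44
r_new = 2.16 / 2.44
= 0.8852


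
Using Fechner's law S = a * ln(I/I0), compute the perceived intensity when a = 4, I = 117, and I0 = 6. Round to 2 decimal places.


S = 4 * ln(117/6)
I/I0 = 19.5
ln(19.5) = 2.9704
S = 4 * 2.9704
= 11.88


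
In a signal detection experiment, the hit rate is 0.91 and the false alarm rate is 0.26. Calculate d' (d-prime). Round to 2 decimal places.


d' = z(HR) - z(FAR)
z(0.91) = 1.3408
z(0.26) = -0.6433
d' = 1.3408 - -0.6433
= 1.98


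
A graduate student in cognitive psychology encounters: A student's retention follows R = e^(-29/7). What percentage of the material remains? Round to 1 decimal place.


R = e^(-t/S)
-t/S = -29/7 = -4.142857
R = e^(-4.142857) = 0.015877
Percentage = 0.015877 * 100
= 1.6


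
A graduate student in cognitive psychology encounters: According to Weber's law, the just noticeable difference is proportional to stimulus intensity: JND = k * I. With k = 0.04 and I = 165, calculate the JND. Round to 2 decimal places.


JND = k * I
JND = 0.04 * 165
= 6.60


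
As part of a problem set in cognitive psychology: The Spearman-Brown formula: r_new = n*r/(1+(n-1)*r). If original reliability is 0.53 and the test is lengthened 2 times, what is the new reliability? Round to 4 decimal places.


r_new = n*r / (1 + (n-1)*r)
Numerator = 2 * 0.53 = 1.06
Denominator = 1 + 1 * 0.53 = 1.53
r_new = 1.06 / 1.53
= 0.6928


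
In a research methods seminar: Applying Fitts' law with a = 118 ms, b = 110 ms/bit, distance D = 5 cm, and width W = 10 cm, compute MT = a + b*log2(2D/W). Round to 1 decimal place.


MT = 118 + 110 * log2(2*5/10)
2D/W = 1.0
log2(1.0) = 0.0
MT = 118 + 110 * 0.0
= 118.0 ms


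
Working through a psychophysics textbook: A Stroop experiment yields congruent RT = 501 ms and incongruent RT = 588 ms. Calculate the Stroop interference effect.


Stroop effect = RT(incongruent) - RT(congruent)
= 588 - 501
= 87 ms


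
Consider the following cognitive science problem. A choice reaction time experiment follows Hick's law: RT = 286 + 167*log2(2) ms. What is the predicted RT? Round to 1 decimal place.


RT = 286 + 167 * log2(2)
log2(2) = 1.0
RT = 286 + 167 * 1.0
= 286 + 167.0
= 453.0 ms


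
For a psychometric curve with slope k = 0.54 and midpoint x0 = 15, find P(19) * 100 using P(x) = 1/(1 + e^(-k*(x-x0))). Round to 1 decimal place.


P(x) = 1/(1 + e^(-0.54*(19 - 15)))
Exponent = -0.54 * 4 = -2.16
e^(-2.16) = 0.115325
P = 1/(1 + 0.115325) = 0.8966
Percentage = 89.7


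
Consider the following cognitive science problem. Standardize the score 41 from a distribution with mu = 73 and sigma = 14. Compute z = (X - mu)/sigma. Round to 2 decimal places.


z = (X - mu) / sigma
= (41 - 73) / 14
= -32 / 14
= -2.29


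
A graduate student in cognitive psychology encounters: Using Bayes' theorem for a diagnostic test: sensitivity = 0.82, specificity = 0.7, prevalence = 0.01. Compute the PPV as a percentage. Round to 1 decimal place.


PPV = (sens * prev) / (sens * prev + (1-spec) * (1-prev))
Numerator = 0.82 * 0.01 = 0.0082
P(positive and no disease) = (1 - spec) * (1 - prev) = (1 - 0.7) * (1 - 0.01) = 0.297
Denominator = 0.0082 + 0.297 = 0.3052
PPV = 0.0082 / 0.3052 = 0.026868
As percentage = 2.7


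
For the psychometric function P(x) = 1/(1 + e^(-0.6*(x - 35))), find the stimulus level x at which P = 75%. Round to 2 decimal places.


At P = 0.75: 0.75 = 1/(1 + e^(-k*(x-x0)))
Solving: e^(-k*(x-x0)) = 1/3
x = x0 + ln(3)/k
ln(3) = 1.0986
x = 35 + 1.0986/0.6
= 35 + 1.831
= 36.83


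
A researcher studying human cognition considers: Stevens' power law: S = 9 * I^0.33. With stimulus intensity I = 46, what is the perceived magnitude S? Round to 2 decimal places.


S = 9 * 46^0.33
46^0.33 = 3.5376
S = 9 * 3.5376
= 31.84


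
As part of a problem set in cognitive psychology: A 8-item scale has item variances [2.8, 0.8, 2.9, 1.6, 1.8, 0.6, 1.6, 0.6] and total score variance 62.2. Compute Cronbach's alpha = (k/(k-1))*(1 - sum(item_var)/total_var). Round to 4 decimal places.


alpha = (k/(k-1)) * (1 - sum(s_i^2)/s_total^2)
sum(item variances) = 12.7
k/(k-1) = 8/7 = 1.142857
1 - 12.7/62.2 = 1 - 0.20418 = 0.79582
alpha = 1.142857 * 0.79582
= 0.9095


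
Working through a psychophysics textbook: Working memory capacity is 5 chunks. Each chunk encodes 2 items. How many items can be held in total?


Total items = chunks * items_per_chunk
= 5 * 2
= 10


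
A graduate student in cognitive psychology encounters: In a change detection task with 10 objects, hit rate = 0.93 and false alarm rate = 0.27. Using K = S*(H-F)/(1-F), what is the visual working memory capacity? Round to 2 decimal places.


K = S * (H - F) / (1 - F)
H - F = 0.66
1 - F = 0.73
K = 10 * 0.66 / 0.73
= 9.04


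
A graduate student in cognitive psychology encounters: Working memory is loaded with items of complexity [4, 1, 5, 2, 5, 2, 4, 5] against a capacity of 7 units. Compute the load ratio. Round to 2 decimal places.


Total complexity = 4 + 1 + 5 + 2 + 5 + 2 + 4 + 5 = 28
Load = total / capacity = 28 / 7
= 4.00


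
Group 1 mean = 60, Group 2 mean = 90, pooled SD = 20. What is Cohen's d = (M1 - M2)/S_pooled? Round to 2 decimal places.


Cohen's d = (M1 - M2) / S_pooled
= (60 - 90) / 20
= -30 / 20
= -1.50


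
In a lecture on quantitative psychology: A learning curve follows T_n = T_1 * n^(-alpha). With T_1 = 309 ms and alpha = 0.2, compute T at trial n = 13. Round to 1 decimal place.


T_n = 309 * 13^(-0.2)
13^(-0.2) = 0.598703
T_n = 309 * 0.598703
= 185.0 ms


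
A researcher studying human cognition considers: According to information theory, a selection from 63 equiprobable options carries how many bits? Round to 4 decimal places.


H = log2(n)
H = log2(63)
= 5.9773


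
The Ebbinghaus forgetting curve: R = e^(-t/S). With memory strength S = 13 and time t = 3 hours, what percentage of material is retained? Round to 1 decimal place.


R = e^(-t/S)
-t/S = -3/13 = -0.230769
R = e^(-0.230769) = 0.793923
Percentage = 0.793923 * 100
= 79.4


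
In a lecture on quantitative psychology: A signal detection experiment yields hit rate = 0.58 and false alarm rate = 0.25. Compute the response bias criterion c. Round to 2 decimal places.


c = -0.5 * (z(HR) + z(FAR))
z(0.58) = 0.2019
z(0.25) = -0.6745
c = -0.5 * (0.2019 + -0.6745)
= -0.5 * -0.4726
= 0.24


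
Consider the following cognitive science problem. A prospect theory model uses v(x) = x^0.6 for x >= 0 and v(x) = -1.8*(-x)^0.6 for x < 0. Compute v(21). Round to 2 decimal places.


Since x = 21 >= 0, use v(x) = x^0.6
21^0.6 = 6.2134
v(21) = 6.21


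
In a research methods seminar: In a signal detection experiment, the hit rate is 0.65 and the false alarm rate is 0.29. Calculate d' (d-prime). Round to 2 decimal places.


d' = z(HR) - z(FAR)
z(0.65) = 0.3853
z(0.29) = -0.5534
d' = 0.3853 - -0.5534
= 0.94


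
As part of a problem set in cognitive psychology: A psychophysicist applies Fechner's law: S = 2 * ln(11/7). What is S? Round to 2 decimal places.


S = 2 * ln(11/7)
I/I0 = 1.571429
ln(1.571429) = 0.452
S = 2 * 0.452
= 0.90


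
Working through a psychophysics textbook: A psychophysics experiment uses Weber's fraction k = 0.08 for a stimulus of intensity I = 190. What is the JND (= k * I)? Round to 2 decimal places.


JND = k * I
JND = 0.08 * 190
= 15.20


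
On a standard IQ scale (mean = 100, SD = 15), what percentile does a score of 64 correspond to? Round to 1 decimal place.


z = (IQ - mean) / SD
z = (64 - 100) / 15 = -2.4
Percentile = Phi(-2.4) * 100
Phi(-2.4) = 0.008198
= 0.8


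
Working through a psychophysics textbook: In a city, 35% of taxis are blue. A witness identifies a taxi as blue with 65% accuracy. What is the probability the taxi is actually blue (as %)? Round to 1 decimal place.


P(blue | says blue) = P(says blue | blue)*P(blue) / [P(says blue | blue)*P(blue) + P(says blue | not blue)*P(not blue)]
Numerator = 0.65 * 0.35 = 0.2275
False identification = 0.35 * 0.65 = 0.2275
P = 0.2275 / (0.2275 + 0.2275)
= 0.2275 / 0.455
As percentage = 50.0


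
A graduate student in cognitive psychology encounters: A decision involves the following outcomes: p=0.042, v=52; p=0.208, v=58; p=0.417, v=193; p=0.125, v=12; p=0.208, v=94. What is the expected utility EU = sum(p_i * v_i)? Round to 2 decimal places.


EU = sum(p_i * v_i)
0.042 * 52 = 2.184
0.208 * 58 = 12.064
0.417 * 193 = 80.481
0.125 * 12 = 1.5
0.208 * 94 = 19.552
EU = 2.184 + 12.064 + 80.481 + 1.5 + 19.552
= 115.78


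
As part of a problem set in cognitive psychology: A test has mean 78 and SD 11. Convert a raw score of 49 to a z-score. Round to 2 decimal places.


z = (X - mu) / sigma
= (49 - 78) / 11
= -29 / 11
= -2.64


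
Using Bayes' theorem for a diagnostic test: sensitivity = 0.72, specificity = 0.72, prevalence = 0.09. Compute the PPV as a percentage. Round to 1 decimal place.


PPV = (sens * prev) / (sens * prev + (1-spec) * (1-prev))
Numerator = 0.72 * 0.09 = 0.0648
P(positive and no disease) = (1 - spec) * (1 - prev) = (1 - 0.72) * (1 - 0.09) = 0.2548
Denominator = 0.0648 + 0.2548 = 0.3196
PPV = 0.0648 / 0.3196 = 0.202753
As percentage = 20.3


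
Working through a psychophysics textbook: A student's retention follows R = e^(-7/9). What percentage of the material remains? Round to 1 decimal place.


R = e^(-t/S)
-t/S = -7/9 = -0.777778
R = e^(-0.777778) = 0.459426
Percentage = 0.459426 * 100
= 45.9


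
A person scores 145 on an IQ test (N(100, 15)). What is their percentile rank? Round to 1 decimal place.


z = (IQ - mean) / SD
z = (145 - 100) / 15 = 3.0
Percentile = Phi(3.0) * 100
Phi(3.0) = 0.99865
= 99.9


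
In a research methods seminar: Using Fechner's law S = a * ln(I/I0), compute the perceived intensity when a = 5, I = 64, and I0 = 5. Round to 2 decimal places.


S = 5 * ln(64/5)
I/I0 = 12.8
ln(12.8) = 2.5494
S = 5 * 2.5494
= 12.75


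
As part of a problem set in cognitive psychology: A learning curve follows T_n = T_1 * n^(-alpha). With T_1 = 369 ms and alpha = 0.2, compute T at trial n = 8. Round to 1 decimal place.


T_n = 369 * 8^(-0.2)
8^(-0.2) = 0.659754
T_n = 369 * 0.659754
= 243.4 ms


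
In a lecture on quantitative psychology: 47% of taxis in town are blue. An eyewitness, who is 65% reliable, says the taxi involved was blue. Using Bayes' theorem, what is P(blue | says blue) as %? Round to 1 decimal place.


P(blue | says blue) = P(says blue | blue)*P(blue) / [P(says blue | blue)*P(blue) + P(says blue | not blue)*P(not blue)]
Numerator = 0.65 * 0.47 = 0.3055
False identification = 0.35 * 0.53 = 0.1855
P = 0.3055 / (0.3055 + 0.1855)
= 0.3055 / 0.491
As percentage = 62.2


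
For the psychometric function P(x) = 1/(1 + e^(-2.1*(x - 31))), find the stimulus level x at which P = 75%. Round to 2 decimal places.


At P = 0.75: 0.75 = 1/(1 + e^(-k*(x-x0)))
Solving: e^(-k*(x-x0)) = 1/3
x = x0 + ln(3)/k
ln(3) = 1.0986
x = 31 + 1.0986/2.1
= 31 + 0.5231
= 31.52


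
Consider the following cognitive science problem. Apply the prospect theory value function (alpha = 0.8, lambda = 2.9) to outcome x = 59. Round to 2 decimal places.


Since x = 59 >= 0, use v(x) = x^0.8
59^0.8 = 26.1025
v(59) = 26.10


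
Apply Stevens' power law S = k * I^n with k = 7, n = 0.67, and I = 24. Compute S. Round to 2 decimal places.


S = 7 * 24^0.67
24^0.67 = 8.4089
S = 7 * 8.4089
= 58.86


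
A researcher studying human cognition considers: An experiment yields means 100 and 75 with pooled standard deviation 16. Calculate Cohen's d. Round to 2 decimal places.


Cohen's d = (M1 - M2) / S_pooled
= (100 - 75) / 16
= 25 / 16
= 1.56


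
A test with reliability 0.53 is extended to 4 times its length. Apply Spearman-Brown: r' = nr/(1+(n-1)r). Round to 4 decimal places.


r_new = n*r / (1 + (n-1)*r)
Numerator = 4 * 0.53 = 2.12
Denominator = 1 + 3 * 0.53 = 2.59
r_new = 2.12 / 2.59
= 0.8185


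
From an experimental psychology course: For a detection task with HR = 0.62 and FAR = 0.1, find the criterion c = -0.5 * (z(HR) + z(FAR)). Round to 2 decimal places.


c = -0.5 * (z(HR) + z(FAR))
z(0.62) = 0.3055
z(0.1) = -1.2816
c = -0.5 * (0.3055 + -1.2816)
= -0.5 * -0.9761
= 0.49


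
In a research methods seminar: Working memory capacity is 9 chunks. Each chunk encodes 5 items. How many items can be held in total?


Total items = chunks * items_per_chunk
= 9 * 5
= 45


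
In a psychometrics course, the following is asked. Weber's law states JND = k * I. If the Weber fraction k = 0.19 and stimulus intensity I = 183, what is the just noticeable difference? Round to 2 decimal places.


JND = k * I
JND = 0.19 * 183
= 34.77


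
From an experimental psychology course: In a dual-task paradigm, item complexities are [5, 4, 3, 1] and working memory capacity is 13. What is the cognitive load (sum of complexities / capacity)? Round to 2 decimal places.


Total complexity = 5 + 4 + 3 + 1 = 13
Load = total / capacity = 13 / 13
= 1.00


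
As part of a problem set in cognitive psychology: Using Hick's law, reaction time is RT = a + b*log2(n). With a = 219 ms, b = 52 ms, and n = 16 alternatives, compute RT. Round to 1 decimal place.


RT = 219 + 52 * log2(16)
log2(16) = 4.0
RT = 219 + 52 * 4.0
= 219 + 208.0
= 427.0 ms


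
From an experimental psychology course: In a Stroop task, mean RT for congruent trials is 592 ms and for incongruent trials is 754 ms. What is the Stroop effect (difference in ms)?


Stroop effect = RT(incongruent) - RT(congruent)
= 754 - 592
= 162 ms


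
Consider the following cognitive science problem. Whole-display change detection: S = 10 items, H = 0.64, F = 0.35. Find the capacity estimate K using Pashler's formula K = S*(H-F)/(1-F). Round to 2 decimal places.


K = S * (H - F) / (1 - F)
H - F = 0.29
1 - F = 0.65
K = 10 * 0.29 / 0.65
= 4.46


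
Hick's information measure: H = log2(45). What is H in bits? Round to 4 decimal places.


H = log2(n)
H = log2(45)
= 5.4919


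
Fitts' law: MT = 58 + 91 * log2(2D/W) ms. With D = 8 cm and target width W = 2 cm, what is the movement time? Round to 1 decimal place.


MT = 58 + 91 * log2(2*8/2)
2D/W = 8.0
log2(8.0) = 3.0
MT = 58 + 91 * 3.0
= 331.0 ms


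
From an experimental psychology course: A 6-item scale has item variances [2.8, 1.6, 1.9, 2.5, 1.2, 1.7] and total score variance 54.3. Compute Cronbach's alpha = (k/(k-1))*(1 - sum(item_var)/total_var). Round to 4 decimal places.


alpha = (k/(k-1)) * (1 - sum(s_i^2)/s_total^2)
sum(item variances) = 11.7
k/(k-1) = 6/5 = 1.2
1 - 11.7/54.3 = 1 - 0.21547 = 0.78453
alpha = 1.2 * 0.78453
= 0.9414


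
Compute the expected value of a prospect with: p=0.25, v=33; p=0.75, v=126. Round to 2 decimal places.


EU = sum(p_i * v_i)
0.25 * 33 = 8.25
0.75 * 126 = 94.5
EU = 8.25 + 94.5
= 102.75


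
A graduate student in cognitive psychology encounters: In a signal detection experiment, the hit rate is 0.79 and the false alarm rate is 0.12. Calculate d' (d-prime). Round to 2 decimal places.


d' = z(HR) - z(FAR)
z(0.79) = 0.8064
z(0.12) = -1.175
d' = 0.8064 - -1.175
= 1.98


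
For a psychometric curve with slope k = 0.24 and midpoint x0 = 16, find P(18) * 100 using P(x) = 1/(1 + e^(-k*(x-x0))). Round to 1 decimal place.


P(x) = 1/(1 + e^(-0.24*(18 - 16)))
Exponent = -0.24 * 2 = -0.48
e^(-0.48) = 0.618783
P = 1/(1 + 0.618783) = 0.617748
Percentage = 61.8


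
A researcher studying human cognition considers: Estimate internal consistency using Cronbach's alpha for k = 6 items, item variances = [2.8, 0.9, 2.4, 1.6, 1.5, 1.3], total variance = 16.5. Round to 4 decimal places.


alpha = (k/(k-1)) * (1 - sum(s_i^2)/s_total^2)
sum(item variances) = 10.5
k/(k-1) = 6/5 = 1.2
1 - 10.5/16.5 = 1 - 0.636364 = 0.363636
alpha = 1.2 * 0.363636
= 0.4364


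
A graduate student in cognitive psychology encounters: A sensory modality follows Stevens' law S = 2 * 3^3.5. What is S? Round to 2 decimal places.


S = 2 * 3^3.5
3^3.5 = 46.7654
S = 2 * 46.7654
= 93.53


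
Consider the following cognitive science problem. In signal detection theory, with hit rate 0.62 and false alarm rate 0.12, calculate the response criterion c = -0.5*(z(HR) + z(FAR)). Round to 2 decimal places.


c = -0.5 * (z(HR) + z(FAR))
z(0.62) = 0.3055
z(0.12) = -1.175
c = -0.5 * (0.3055 + -1.175)
= -0.5 * -0.8695
= 0.43


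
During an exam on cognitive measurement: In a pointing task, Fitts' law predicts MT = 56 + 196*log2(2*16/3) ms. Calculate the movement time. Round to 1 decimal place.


MT = 56 + 196 * log2(2*16/3)
2D/W = 10.666667
log2(10.666667) = 3.415
MT = 56 + 196 * 3.415
= 725.3 ms


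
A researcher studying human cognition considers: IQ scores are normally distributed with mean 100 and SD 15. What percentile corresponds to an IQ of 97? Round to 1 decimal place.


z = (IQ - mean) / SD
z = (97 - 100) / 15 = -0.2
Percentile = Phi(-0.2) * 100
Phi(-0.2) = 0.42074
= 42.1


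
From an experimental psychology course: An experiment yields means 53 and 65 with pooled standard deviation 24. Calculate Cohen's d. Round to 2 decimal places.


Cohen's d = (M1 - M2) / S_pooled
= (53 - 65) / 24
= -12 / 24
= -0.50


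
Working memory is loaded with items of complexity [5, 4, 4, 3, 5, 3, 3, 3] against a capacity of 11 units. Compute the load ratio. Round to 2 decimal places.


Total complexity = 5 + 4 + 4 + 3 + 5 + 3 + 3 + 3 = 30
Load = total / capacity = 30 / 11
= 2.73


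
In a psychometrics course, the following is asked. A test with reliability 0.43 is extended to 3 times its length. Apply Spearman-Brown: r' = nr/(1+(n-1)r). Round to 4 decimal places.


r_new = n*r / (1 + (n-1)*r)
Numerator = 3 * 0.43 = 1.29
Denominator = 1 + 2 * 0.43 = 1.86
r_new = 1.29 / 1.86
= 0.6935


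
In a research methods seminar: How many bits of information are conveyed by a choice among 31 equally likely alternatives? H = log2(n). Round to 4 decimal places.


H = log2(n)
H = log2(31)
= 4.9542


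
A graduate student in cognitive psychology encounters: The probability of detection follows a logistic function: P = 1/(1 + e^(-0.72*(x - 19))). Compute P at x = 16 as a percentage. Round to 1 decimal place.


P(x) = 1/(1 + e^(-0.72*(16 - 19)))
Exponent = -0.72 * -3 = 2.16
e^(2.16) = 8.671138
P = 1/(1 + 8.671138) = 0.1034
Percentage = 10.3


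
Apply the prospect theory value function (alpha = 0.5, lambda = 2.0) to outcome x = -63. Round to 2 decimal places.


Since x = -63 < 0, use v(x) = -lambda*(-x)^alpha
(-x) = 63
63^0.5 = 7.9373
v(-63) = -2.0 * 7.9373
= -15.87


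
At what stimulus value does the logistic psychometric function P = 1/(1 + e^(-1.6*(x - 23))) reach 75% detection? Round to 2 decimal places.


At P = 0.75: 0.75 = 1/(1 + e^(-k*(x-x0)))
Solving: e^(-k*(x-x0)) = 1/3
x = x0 + ln(3)/k
ln(3) = 1.0986
x = 23 + 1.0986/1.6
= 23 + 0.6866
= 23.69


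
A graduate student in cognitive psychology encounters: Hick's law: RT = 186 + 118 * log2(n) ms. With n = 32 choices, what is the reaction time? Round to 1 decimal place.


RT = 186 + 118 * log2(32)
log2(32) = 5.0
RT = 186 + 118 * 5.0
= 186 + 590.0
= 776.0 ms


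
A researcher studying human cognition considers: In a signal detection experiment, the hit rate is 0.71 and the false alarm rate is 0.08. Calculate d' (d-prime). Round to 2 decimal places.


d' = z(HR) - z(FAR)
z(0.71) = 0.5534
z(0.08) = -1.4051
d' = 0.5534 - -1.4051
= 1.96


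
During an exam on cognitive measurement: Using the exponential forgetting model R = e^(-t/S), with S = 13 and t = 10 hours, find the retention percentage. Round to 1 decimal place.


R = e^(-t/S)
-t/S = -10/13 = -0.769231
R = e^(-0.769231) = 0.463369
Percentage = 0.463369 * 100
= 46.3


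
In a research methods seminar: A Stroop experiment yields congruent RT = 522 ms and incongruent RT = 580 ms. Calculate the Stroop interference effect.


Stroop effect = RT(incongruent) - RT(congruent)
= 580 - 522
= 58 ms


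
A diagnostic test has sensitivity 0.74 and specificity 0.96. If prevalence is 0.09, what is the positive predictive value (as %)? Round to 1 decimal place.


PPV = (sens * prev) / (sens * prev + (1-spec) * (1-prev))
Numerator = 0.74 * 0.09 = 0.0666
P(positive and no disease) = (1 - spec) * (1 - prev) = (1 - 0.96) * (1 - 0.09) = 0.0364
Denominator = 0.0666 + 0.0364 = 0.103
PPV = 0.0666 / 0.103 = 0.646602
As percentage = 64.7


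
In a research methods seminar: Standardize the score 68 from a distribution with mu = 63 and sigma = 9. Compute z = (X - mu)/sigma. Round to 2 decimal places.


z = (X - mu) / sigma
= (68 - 63) / 9
= 5 / 9
= 0.56


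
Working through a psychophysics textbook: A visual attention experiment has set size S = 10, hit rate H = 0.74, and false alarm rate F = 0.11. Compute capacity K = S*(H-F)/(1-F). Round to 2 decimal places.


K = S * (H - F) / (1 - F)
H - F = 0.63
1 - F = 0.89
K = 10 * 0.63 / 0.89
= 7.08


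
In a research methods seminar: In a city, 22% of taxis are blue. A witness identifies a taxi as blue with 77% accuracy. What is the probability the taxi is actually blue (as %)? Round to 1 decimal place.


P(blue | says blue) = P(says blue | blue)*P(blue) / [P(says blue | blue)*P(blue) + P(says blue | not blue)*P(not blue)]
Numerator = 0.77 * 0.22 = 0.1694
False identification = 0.23 * 0.78 = 0.1794
P = 0.1694 / (0.1694 + 0.1794)
= 0.1694 / 0.3488
As percentage = 48.6


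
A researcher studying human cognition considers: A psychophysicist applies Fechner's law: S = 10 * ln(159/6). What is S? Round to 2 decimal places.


S = 10 * ln(159/6)
I/I0 = 26.5
ln(26.5) = 3.2771
S = 10 * 3.2771
= 32.77


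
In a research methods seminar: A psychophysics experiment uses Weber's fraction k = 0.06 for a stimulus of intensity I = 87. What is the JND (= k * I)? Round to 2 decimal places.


JND = k * I
JND = 0.06 * 87
= 5.22


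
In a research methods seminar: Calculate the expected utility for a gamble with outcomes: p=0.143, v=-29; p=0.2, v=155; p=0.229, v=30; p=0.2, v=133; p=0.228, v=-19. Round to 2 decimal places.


EU = sum(p_i * v_i)
0.143 * -29 = -4.147
0.2 * 155 = 31.0
0.229 * 30 = 6.87
0.2 * 133 = 26.6
0.228 * -19 = -4.332
EU = -4.147 + 31.0 + 6.87 + 26.6 + -4.332
= 55.99


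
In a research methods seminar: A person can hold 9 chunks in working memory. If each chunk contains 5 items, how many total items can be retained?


Total items = chunks * items_per_chunk
= 9 * 5
= 45


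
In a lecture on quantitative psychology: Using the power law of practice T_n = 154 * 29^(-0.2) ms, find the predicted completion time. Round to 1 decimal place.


T_n = 154 * 29^(-0.2)
29^(-0.2) = 0.509942
T_n = 154 * 0.509942
= 78.5 ms


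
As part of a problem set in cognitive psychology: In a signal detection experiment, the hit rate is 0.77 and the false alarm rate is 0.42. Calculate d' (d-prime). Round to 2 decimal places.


d' = z(HR) - z(FAR)
z(0.77) = 0.7388
z(0.42) = -0.2019
d' = 0.7388 - -0.2019
= 0.94


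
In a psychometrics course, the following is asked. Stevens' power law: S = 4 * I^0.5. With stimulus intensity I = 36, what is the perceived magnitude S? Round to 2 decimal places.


S = 4 * 36^0.5
36^0.5 = 6.0
S = 4 * 6.0
= 24.00


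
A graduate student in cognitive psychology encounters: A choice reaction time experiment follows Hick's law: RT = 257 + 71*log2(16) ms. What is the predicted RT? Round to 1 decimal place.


RT = 257 + 71 * log2(16)
log2(16) = 4.0
RT = 257 + 71 * 4.0
= 257 + 284.0
= 541.0 ms


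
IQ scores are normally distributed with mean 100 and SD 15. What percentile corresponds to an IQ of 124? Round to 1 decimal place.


z = (IQ - mean) / SD
z = (124 - 100) / 15 = 1.6
Percentile = Phi(1.6) * 100
Phi(1.6) = 0.945201
= 94.5


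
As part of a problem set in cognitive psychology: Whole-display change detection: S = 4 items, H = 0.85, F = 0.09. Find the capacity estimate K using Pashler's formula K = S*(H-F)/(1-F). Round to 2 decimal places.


K = S * (H - F) / (1 - F)
H - F = 0.76
1 - F = 0.91
K = 4 * 0.76 / 0.91
= 3.34


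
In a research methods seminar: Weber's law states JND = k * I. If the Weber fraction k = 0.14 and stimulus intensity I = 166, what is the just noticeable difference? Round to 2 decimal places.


JND = k * I
JND = 0.14 * 166
= 23.24


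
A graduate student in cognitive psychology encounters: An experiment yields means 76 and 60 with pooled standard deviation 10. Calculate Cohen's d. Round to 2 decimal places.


Cohen's d = (M1 - M2) / S_pooled
= (76 - 60) / 10
= 16 / 10
= 1.60


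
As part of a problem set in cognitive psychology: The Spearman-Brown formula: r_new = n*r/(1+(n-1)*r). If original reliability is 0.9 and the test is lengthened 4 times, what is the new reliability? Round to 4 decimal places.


r_new = n*r / (1 + (n-1)*r)
Numerator = 4 * 0.9 = 3.6
Denominator = 1 + 3 * 0.9 = 3.7
r_new = 3.6 / 3.7
= 0.9730


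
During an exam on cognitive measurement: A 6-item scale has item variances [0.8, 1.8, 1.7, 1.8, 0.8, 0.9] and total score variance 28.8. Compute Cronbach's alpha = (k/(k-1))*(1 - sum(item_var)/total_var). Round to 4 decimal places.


alpha = (k/(k-1)) * (1 - sum(s_i^2)/s_total^2)
sum(item variances) = 7.8
k/(k-1) = 6/5 = 1.2
1 - 7.8/28.8 = 1 - 0.270833 = 0.729167
alpha = 1.2 * 0.729167
= 0.8750


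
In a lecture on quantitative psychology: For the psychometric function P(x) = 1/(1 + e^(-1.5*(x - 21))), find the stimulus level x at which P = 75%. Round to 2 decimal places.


At P = 0.75: 0.75 = 1/(1 + e^(-k*(x-x0)))
Solving: e^(-k*(x-x0)) = 1/3
x = x0 + ln(3)/k
ln(3) = 1.0986
x = 21 + 1.0986/1.5
= 21 + 0.7324
= 21.73


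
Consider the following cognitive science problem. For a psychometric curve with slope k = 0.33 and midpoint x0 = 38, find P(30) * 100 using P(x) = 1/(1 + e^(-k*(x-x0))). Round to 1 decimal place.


P(x) = 1/(1 + e^(-0.33*(30 - 38)))
Exponent = -0.33 * -8 = 2.64
e^(2.64) = 14.013204
P = 1/(1 + 14.013204) = 0.066608
Percentage = 6.7


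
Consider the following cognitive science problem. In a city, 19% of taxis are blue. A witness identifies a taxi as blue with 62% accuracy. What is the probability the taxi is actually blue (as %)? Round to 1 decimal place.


P(blue | says blue) = P(says blue | blue)*P(blue) / [P(says blue | blue)*P(blue) + P(says blue | not blue)*P(not blue)]
Numerator = 0.62 * 0.19 = 0.1178
False identification = 0.38 * 0.81 = 0.3078
P = 0.1178 / (0.1178 + 0.3078)
= 0.1178 / 0.4256
As percentage = 27.7


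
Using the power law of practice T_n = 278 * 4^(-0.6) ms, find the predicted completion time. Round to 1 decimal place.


T_n = 278 * 4^(-0.6)
4^(-0.6) = 0.435275
T_n = 278 * 0.435275
= 121.0 ms


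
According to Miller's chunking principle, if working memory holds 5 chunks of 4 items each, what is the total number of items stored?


Total items = chunks * items_per_chunk
= 5 * 4
= 20


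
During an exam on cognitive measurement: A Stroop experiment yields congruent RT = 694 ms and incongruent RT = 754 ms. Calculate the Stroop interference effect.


Stroop effect = RT(incongruent) - RT(congruent)
= 754 - 694
= 60 ms


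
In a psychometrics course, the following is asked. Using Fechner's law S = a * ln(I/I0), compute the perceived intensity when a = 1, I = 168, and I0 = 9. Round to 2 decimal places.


S = 1 * ln(168/9)
I/I0 = 18.666667
ln(18.666667) = 2.9267
S = 1 * 2.9267
= 2.93


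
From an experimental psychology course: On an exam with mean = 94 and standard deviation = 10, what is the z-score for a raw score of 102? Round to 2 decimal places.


z = (X - mu) / sigma
= (102 - 94) / 10
= 8 / 10
= 0.80


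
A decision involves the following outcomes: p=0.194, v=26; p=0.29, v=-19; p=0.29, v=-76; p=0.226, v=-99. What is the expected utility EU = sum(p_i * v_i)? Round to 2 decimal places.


EU = sum(p_i * v_i)
0.194 * 26 = 5.044
0.29 * -19 = -5.51
0.29 * -76 = -22.04
0.226 * -99 = -22.374
EU = 5.044 + -5.51 + -22.04 + -22.374
= -44.88


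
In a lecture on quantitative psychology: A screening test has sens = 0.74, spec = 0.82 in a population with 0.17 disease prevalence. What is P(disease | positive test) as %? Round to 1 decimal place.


PPV = (sens * prev) / (sens * prev + (1-spec) * (1-prev))
Numerator = 0.74 * 0.17 = 0.1258
P(positive and no disease) = (1 - spec) * (1 - prev) = (1 - 0.82) * (1 - 0.17) = 0.1494
Denominator = 0.1258 + 0.1494 = 0.2752
PPV = 0.1258 / 0.2752 = 0.457122
As percentage = 45.7


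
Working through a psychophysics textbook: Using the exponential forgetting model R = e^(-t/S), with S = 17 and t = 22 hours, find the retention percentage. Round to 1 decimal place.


R = e^(-t/S)
-t/S = -22/17 = -1.294118
R = e^(-1.294118) = 0.27414
Percentage = 0.27414 * 100
= 27.4


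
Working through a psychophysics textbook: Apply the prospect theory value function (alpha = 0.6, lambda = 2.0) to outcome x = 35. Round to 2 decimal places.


Since x = 35 >= 0, use v(x) = x^0.6
35^0.6 = 8.4419
v(35) = 8.44


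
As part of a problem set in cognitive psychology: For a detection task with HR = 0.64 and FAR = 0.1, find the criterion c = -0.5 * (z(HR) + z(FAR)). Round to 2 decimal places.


c = -0.5 * (z(HR) + z(FAR))
z(0.64) = 0.3585
z(0.1) = -1.2816
c = -0.5 * (0.3585 + -1.2816)
= -0.5 * -0.9231
= 0.46


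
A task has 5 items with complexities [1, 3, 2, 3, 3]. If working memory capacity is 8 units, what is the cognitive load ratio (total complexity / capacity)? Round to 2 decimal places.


Total complexity = 1 + 3 + 2 + 3 + 3 = 12
Load = total / capacity = 12 / 8
= 1.50


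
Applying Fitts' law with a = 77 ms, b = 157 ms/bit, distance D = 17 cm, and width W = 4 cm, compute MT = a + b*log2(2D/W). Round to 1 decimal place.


MT = 77 + 157 * log2(2*17/4)
2D/W = 8.5
log2(8.5) = 3.0875
MT = 77 + 157 * 3.0875
= 561.7 ms


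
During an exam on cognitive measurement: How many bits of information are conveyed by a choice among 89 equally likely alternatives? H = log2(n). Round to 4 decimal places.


H = log2(n)
H = log2(89)
= 6.4757


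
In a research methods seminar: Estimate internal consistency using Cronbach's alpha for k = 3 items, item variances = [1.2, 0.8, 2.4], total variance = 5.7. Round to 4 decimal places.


alpha = (k/(k-1)) * (1 - sum(s_i^2)/s_total^2)
sum(item variances) = 4.4
k/(k-1) = 3/2 = 1.5
1 - 4.4/5.7 = 1 - 0.77193 = 0.22807
alpha = 1.5 * 0.22807
= 0.3421


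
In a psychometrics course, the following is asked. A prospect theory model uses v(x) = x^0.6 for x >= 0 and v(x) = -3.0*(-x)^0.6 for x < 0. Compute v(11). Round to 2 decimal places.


Since x = 11 >= 0, use v(x) = x^0.6
11^0.6 = 4.2154
v(11) = 4.22


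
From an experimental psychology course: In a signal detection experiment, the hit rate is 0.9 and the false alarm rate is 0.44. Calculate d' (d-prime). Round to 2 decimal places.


d' = z(HR) - z(FAR)
z(0.9) = 1.2816
z(0.44) = -0.151
d' = 1.2816 - -0.151
= 1.43


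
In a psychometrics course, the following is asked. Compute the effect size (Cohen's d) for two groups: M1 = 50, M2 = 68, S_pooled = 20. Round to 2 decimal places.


Cohen's d = (M1 - M2) / S_pooled
= (50 - 68) / 20
= -18 / 20
= -0.90


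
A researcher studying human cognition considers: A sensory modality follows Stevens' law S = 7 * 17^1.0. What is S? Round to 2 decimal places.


S = 7 * 17^1.0
17^1.0 = 17.0
S = 7 * 17.0
= 119.00


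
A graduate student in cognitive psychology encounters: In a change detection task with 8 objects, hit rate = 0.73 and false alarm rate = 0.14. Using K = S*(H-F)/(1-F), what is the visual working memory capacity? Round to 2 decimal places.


K = S * (H - F) / (1 - F)
H - F = 0.59
1 - F = 0.86
K = 8 * 0.59 / 0.86
= 5.49


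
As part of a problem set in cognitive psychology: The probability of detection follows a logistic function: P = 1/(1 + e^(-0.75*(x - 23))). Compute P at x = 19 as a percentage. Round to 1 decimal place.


P(x) = 1/(1 + e^(-0.75*(19 - 23)))
Exponent = -0.75 * -4 = 3.0
e^(3.0) = 20.085537
P = 1/(1 + 20.085537) = 0.047426
Percentage = 4.7


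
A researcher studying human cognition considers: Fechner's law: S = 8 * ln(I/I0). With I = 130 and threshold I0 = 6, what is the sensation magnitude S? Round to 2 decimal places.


S = 8 * ln(130/6)
I/I0 = 21.666667
ln(21.666667) = 3.0758
S = 8 * 3.0758
= 24.61


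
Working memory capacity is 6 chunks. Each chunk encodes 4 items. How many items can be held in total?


Total items = chunks * items_per_chunk
= 6 * 4
= 24


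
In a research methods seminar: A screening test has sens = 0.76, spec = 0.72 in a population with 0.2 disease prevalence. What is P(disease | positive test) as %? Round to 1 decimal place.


PPV = (sens * prev) / (sens * prev + (1-spec) * (1-prev))
Numerator = 0.76 * 0.2 = 0.152
P(positive and no disease) = (1 - spec) * (1 - prev) = (1 - 0.72) * (1 - 0.2) = 0.224
Denominator = 0.152 + 0.224 = 0.376
PPV = 0.152 / 0.376 = 0.404255
As percentage = 40.4


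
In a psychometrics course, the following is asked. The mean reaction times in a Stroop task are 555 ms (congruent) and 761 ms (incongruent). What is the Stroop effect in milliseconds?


Stroop effect = RT(incongruent) - RT(congruent)
= 761 - 555
= 206 ms


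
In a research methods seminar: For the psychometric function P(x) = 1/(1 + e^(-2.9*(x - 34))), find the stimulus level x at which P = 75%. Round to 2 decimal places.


At P = 0.75: 0.75 = 1/(1 + e^(-k*(x-x0)))
Solving: e^(-k*(x-x0)) = 1/3
x = x0 + ln(3)/k
ln(3) = 1.0986
x = 34 + 1.0986/2.9
= 34 + 0.3788
= 34.38


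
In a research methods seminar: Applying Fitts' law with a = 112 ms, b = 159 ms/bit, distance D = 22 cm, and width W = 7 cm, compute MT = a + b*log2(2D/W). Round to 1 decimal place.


MT = 112 + 159 * log2(2*22/7)
2D/W = 6.285714
log2(6.285714) = 2.6521
MT = 112 + 159 * 2.6521
= 533.7 ms


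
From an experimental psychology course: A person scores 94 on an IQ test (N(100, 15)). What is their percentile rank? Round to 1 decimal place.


z = (IQ - mean) / SD
z = (94 - 100) / 15 = -0.4
Percentile = Phi(-0.4) * 100
Phi(-0.4) = 0.344578
= 34.5


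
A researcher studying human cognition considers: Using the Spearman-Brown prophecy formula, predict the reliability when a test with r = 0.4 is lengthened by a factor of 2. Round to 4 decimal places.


r_new = n*r / (1 + (n-1)*r)
Numerator = 2 * 0.4 = 0.8
Denominator = 1 + 1 * 0.4 = 1.4
r_new = 0.8 / 1.4
= 0.5714


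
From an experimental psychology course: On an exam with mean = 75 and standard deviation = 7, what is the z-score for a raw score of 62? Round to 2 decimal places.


z = (X - mu) / sigma
= (62 - 75) / 7
= -13 / 7
= -1.86


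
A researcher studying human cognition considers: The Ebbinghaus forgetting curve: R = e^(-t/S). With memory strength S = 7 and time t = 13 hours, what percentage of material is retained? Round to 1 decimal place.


R = e^(-t/S)
-t/S = -13/7 = -1.857143
R = e^(-1.857143) = 0.156118
Percentage = 0.156118 * 100
= 15.6


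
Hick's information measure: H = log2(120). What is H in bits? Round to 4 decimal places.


H = log2(n)
H = log2(120)
= 6.9069


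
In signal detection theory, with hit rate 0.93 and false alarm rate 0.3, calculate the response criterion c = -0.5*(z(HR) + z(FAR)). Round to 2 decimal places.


c = -0.5 * (z(HR) + z(FAR))
z(0.93) = 1.4758
z(0.3) = -0.5244
c = -0.5 * (1.4758 + -0.5244)
= -0.5 * 0.9514
= -0.48


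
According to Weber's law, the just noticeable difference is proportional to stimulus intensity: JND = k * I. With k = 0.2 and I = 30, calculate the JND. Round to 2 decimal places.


JND = k * I
JND = 0.2 * 30
= 6.00


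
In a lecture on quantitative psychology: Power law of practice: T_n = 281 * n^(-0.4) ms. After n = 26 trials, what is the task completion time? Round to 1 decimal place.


T_n = 281 * 26^(-0.4)
26^(-0.4) = 0.271651
T_n = 281 * 0.271651
= 76.3 ms
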